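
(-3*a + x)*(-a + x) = 3*a^2 - 4*a*x + x^2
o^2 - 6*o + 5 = (o - 5)*(o - 1)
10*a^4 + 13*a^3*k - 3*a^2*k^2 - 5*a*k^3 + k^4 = (-5*a + k)*(-2*a + k)*(a + k)^2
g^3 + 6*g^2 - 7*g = g*(g - 1)*(g + 7)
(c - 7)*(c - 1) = c^2 - 8*c + 7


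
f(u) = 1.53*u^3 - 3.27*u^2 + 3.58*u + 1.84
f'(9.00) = 316.51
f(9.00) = 884.56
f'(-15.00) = 1134.43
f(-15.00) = -5951.36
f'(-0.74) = 10.93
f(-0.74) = -3.22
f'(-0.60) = 9.16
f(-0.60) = -1.82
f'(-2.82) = 58.52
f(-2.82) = -68.57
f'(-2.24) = 41.26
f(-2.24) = -39.78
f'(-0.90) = 13.18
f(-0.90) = -5.15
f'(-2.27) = 42.08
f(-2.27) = -41.03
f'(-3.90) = 98.90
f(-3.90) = -152.62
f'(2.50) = 15.92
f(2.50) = 14.26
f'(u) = 4.59*u^2 - 6.54*u + 3.58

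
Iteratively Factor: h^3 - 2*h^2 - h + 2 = (h - 1)*(h^2 - h - 2) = (h - 2)*(h - 1)*(h + 1)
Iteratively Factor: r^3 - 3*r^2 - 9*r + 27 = (r + 3)*(r^2 - 6*r + 9) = (r - 3)*(r + 3)*(r - 3)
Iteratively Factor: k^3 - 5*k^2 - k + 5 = (k - 5)*(k^2 - 1) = (k - 5)*(k - 1)*(k + 1)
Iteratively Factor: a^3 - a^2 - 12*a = (a + 3)*(a^2 - 4*a) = (a - 4)*(a + 3)*(a)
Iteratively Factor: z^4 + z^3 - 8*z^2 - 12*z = (z)*(z^3 + z^2 - 8*z - 12) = z*(z + 2)*(z^2 - z - 6) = z*(z + 2)^2*(z - 3)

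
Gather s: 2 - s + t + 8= -s + t + 10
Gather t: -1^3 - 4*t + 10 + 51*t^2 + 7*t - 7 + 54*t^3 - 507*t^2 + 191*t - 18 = 54*t^3 - 456*t^2 + 194*t - 16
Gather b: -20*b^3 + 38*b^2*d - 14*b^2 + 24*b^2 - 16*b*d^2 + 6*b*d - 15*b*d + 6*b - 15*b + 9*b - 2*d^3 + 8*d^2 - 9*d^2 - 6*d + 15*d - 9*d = -20*b^3 + b^2*(38*d + 10) + b*(-16*d^2 - 9*d) - 2*d^3 - d^2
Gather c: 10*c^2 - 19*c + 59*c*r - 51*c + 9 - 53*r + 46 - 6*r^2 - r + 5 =10*c^2 + c*(59*r - 70) - 6*r^2 - 54*r + 60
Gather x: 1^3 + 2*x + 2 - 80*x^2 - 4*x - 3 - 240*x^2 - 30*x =-320*x^2 - 32*x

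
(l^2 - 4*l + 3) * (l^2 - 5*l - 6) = l^4 - 9*l^3 + 17*l^2 + 9*l - 18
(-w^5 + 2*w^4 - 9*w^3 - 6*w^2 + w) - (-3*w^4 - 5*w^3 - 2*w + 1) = -w^5 + 5*w^4 - 4*w^3 - 6*w^2 + 3*w - 1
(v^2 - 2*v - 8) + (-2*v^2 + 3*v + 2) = -v^2 + v - 6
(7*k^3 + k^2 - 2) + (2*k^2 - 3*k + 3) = 7*k^3 + 3*k^2 - 3*k + 1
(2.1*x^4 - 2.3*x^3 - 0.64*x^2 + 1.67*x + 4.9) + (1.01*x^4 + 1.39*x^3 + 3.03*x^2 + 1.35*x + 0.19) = 3.11*x^4 - 0.91*x^3 + 2.39*x^2 + 3.02*x + 5.09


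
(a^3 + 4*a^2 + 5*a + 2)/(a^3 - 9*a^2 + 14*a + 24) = (a^2 + 3*a + 2)/(a^2 - 10*a + 24)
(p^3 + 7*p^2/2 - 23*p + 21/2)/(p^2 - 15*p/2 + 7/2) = (p^2 + 4*p - 21)/(p - 7)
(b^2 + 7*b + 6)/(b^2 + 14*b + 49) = (b^2 + 7*b + 6)/(b^2 + 14*b + 49)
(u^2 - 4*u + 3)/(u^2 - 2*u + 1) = (u - 3)/(u - 1)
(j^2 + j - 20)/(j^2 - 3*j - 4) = (j + 5)/(j + 1)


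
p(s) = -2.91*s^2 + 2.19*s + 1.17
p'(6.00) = -32.73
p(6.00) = -90.45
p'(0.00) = 2.19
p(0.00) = 1.17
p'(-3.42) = 22.09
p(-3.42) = -40.36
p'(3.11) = -15.91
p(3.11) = -20.16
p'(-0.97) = 7.84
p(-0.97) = -3.69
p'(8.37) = -46.52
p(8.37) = -184.37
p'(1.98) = -9.33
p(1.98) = -5.90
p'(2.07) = -9.86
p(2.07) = -6.77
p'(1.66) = -7.47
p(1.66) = -3.21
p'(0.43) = -0.31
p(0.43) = 1.57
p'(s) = 2.19 - 5.82*s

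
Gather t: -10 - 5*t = -5*t - 10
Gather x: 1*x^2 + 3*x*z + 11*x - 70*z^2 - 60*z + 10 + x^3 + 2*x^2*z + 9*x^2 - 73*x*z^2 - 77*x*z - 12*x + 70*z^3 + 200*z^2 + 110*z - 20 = x^3 + x^2*(2*z + 10) + x*(-73*z^2 - 74*z - 1) + 70*z^3 + 130*z^2 + 50*z - 10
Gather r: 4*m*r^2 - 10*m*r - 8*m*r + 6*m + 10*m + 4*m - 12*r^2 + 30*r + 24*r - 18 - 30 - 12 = 20*m + r^2*(4*m - 12) + r*(54 - 18*m) - 60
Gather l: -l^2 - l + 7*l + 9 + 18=-l^2 + 6*l + 27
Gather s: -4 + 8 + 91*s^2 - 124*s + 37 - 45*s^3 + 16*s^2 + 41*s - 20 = -45*s^3 + 107*s^2 - 83*s + 21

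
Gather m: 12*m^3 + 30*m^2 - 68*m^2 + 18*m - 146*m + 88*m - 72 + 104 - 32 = 12*m^3 - 38*m^2 - 40*m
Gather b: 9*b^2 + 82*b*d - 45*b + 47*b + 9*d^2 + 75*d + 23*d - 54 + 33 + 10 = 9*b^2 + b*(82*d + 2) + 9*d^2 + 98*d - 11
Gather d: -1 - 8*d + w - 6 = -8*d + w - 7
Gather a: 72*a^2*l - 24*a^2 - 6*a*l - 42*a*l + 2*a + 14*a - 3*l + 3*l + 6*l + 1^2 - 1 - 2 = a^2*(72*l - 24) + a*(16 - 48*l) + 6*l - 2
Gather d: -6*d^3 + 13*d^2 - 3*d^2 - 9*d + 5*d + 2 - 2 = -6*d^3 + 10*d^2 - 4*d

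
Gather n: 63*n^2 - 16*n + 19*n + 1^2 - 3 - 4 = 63*n^2 + 3*n - 6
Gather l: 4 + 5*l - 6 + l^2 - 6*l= l^2 - l - 2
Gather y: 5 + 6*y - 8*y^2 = -8*y^2 + 6*y + 5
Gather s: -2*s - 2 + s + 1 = -s - 1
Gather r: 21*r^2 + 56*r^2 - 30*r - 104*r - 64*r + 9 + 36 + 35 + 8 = 77*r^2 - 198*r + 88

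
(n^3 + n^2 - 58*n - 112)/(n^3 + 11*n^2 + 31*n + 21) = (n^2 - 6*n - 16)/(n^2 + 4*n + 3)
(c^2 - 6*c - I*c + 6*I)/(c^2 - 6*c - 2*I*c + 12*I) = (c - I)/(c - 2*I)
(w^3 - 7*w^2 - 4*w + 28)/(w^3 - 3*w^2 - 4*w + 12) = (w - 7)/(w - 3)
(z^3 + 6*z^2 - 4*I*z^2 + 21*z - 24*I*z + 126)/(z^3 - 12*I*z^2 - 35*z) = (z^2 + 3*z*(2 + I) + 18*I)/(z*(z - 5*I))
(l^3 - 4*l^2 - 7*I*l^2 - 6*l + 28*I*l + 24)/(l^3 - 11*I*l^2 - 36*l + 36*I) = (l^2 - l*(4 + I) + 4*I)/(l^2 - 5*I*l - 6)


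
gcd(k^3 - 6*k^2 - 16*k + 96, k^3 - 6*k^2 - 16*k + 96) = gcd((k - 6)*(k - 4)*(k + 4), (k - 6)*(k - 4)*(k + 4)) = k^3 - 6*k^2 - 16*k + 96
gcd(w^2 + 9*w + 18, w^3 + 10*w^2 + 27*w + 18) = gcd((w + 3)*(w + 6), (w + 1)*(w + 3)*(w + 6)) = w^2 + 9*w + 18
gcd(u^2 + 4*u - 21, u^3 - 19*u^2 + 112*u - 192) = u - 3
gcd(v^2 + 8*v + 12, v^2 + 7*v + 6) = v + 6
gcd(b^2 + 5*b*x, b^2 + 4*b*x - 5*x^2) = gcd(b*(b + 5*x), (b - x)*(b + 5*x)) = b + 5*x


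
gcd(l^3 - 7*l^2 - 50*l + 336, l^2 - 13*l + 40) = l - 8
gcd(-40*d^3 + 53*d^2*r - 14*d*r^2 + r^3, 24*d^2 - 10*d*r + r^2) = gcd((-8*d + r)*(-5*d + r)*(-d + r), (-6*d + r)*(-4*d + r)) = 1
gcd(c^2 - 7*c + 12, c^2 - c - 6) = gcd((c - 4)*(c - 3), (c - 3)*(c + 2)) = c - 3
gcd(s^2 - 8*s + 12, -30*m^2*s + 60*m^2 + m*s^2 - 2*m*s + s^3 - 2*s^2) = s - 2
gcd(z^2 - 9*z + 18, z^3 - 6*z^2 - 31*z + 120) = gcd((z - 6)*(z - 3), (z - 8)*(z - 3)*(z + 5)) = z - 3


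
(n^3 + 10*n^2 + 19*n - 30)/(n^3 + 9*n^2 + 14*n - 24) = (n + 5)/(n + 4)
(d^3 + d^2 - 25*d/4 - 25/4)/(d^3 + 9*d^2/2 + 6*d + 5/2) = (d - 5/2)/(d + 1)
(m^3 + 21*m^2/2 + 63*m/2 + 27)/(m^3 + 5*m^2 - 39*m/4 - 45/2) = 2*(m + 3)/(2*m - 5)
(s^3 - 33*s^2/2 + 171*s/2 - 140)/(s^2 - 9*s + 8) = (2*s^2 - 17*s + 35)/(2*(s - 1))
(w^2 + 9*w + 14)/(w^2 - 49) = (w + 2)/(w - 7)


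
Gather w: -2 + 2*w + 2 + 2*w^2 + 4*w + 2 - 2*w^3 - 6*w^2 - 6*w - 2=-2*w^3 - 4*w^2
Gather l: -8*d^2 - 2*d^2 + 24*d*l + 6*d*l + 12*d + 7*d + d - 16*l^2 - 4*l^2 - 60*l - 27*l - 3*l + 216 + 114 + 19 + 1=-10*d^2 + 20*d - 20*l^2 + l*(30*d - 90) + 350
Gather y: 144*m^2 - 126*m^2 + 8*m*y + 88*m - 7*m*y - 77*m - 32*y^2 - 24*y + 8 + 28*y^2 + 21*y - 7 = 18*m^2 + 11*m - 4*y^2 + y*(m - 3) + 1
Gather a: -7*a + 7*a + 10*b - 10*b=0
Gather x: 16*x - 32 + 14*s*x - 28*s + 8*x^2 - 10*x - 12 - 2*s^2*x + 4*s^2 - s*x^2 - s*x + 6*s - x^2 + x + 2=4*s^2 - 22*s + x^2*(7 - s) + x*(-2*s^2 + 13*s + 7) - 42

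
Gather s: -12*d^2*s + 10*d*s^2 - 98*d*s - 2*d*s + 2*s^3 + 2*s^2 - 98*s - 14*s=2*s^3 + s^2*(10*d + 2) + s*(-12*d^2 - 100*d - 112)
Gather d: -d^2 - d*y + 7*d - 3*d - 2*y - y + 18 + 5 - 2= -d^2 + d*(4 - y) - 3*y + 21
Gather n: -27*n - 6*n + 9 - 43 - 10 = -33*n - 44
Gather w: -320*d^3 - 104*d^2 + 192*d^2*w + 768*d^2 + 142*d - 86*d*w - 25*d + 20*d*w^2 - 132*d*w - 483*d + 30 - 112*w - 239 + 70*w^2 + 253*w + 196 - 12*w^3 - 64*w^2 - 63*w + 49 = -320*d^3 + 664*d^2 - 366*d - 12*w^3 + w^2*(20*d + 6) + w*(192*d^2 - 218*d + 78) + 36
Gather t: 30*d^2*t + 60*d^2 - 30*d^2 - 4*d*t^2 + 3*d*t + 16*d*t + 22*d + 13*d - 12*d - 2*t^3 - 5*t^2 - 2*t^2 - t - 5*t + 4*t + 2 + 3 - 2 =30*d^2 + 23*d - 2*t^3 + t^2*(-4*d - 7) + t*(30*d^2 + 19*d - 2) + 3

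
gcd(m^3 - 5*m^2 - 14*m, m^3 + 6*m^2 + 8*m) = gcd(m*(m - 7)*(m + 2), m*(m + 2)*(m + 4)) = m^2 + 2*m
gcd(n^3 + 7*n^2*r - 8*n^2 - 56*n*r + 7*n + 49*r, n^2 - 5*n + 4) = n - 1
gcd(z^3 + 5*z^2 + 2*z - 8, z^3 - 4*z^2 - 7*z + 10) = z^2 + z - 2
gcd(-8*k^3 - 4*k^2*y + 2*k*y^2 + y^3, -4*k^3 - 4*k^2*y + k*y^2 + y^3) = -4*k^2 + y^2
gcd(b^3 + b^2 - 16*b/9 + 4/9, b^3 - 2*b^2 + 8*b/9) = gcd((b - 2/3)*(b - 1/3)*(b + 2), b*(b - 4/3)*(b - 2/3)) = b - 2/3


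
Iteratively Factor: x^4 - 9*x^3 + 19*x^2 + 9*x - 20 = (x + 1)*(x^3 - 10*x^2 + 29*x - 20) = (x - 5)*(x + 1)*(x^2 - 5*x + 4) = (x - 5)*(x - 4)*(x + 1)*(x - 1)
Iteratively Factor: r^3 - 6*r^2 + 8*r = (r)*(r^2 - 6*r + 8) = r*(r - 2)*(r - 4)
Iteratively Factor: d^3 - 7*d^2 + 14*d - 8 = (d - 1)*(d^2 - 6*d + 8) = (d - 4)*(d - 1)*(d - 2)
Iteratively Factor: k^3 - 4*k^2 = (k)*(k^2 - 4*k) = k^2*(k - 4)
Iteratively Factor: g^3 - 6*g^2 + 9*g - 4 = (g - 1)*(g^2 - 5*g + 4) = (g - 4)*(g - 1)*(g - 1)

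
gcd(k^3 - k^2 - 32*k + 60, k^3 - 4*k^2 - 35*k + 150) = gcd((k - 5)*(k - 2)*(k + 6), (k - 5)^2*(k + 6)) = k^2 + k - 30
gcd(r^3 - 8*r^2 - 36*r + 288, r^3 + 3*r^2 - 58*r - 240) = r^2 - 2*r - 48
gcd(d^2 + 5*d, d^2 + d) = d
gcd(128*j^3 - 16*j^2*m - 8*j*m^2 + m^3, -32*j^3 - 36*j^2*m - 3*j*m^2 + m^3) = 32*j^2 + 4*j*m - m^2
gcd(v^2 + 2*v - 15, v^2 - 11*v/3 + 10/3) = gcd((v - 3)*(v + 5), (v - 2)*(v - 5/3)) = 1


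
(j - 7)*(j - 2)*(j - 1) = j^3 - 10*j^2 + 23*j - 14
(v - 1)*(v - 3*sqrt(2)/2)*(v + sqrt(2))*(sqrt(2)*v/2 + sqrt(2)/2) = sqrt(2)*v^4/2 - v^3/2 - 2*sqrt(2)*v^2 + v/2 + 3*sqrt(2)/2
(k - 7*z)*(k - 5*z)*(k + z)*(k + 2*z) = k^4 - 9*k^3*z + k^2*z^2 + 81*k*z^3 + 70*z^4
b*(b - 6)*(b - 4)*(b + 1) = b^4 - 9*b^3 + 14*b^2 + 24*b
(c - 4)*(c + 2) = c^2 - 2*c - 8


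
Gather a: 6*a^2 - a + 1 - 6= 6*a^2 - a - 5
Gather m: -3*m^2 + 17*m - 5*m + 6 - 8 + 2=-3*m^2 + 12*m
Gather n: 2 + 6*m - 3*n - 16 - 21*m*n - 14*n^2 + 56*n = 6*m - 14*n^2 + n*(53 - 21*m) - 14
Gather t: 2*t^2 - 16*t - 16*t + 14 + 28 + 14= 2*t^2 - 32*t + 56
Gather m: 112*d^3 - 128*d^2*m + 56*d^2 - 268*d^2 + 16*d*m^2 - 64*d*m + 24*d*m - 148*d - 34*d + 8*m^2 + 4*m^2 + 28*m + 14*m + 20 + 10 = 112*d^3 - 212*d^2 - 182*d + m^2*(16*d + 12) + m*(-128*d^2 - 40*d + 42) + 30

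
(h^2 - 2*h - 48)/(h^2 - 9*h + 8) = (h + 6)/(h - 1)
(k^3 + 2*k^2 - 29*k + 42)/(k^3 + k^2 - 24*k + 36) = (k + 7)/(k + 6)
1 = 1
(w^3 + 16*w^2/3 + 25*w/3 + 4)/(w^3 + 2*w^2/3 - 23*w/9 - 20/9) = 3*(w + 3)/(3*w - 5)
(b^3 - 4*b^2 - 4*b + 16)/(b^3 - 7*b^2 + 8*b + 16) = (b^2 - 4)/(b^2 - 3*b - 4)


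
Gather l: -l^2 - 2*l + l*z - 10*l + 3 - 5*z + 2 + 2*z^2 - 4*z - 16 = -l^2 + l*(z - 12) + 2*z^2 - 9*z - 11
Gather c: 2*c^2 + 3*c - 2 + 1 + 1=2*c^2 + 3*c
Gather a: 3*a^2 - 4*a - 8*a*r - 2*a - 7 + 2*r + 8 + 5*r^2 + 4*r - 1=3*a^2 + a*(-8*r - 6) + 5*r^2 + 6*r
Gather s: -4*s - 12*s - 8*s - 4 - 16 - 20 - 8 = -24*s - 48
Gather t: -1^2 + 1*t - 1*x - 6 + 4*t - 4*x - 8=5*t - 5*x - 15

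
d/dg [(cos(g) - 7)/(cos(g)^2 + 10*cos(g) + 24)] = (cos(g)^2 - 14*cos(g) - 94)*sin(g)/(cos(g)^2 + 10*cos(g) + 24)^2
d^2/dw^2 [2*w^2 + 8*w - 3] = 4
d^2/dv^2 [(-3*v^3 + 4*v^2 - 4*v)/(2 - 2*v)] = 3*v*(v^2 - 3*v + 3)/(v^3 - 3*v^2 + 3*v - 1)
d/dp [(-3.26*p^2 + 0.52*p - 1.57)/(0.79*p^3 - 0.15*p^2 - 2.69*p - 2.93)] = (2.5754*p^4 - 0.8216*p^3 + 12.5683*p^2 + 18.6326*p - 5.7469)/(0.6241*p^6 - 0.237*p^5 - 4.2277*p^4 - 3.8224*p^3 + 8.1151*p^2 + 15.7634*p + 8.5849)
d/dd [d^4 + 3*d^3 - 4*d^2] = d*(4*d^2 + 9*d - 8)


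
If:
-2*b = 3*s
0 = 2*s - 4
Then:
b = -3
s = 2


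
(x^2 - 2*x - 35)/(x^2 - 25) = (x - 7)/(x - 5)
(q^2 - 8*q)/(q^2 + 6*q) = (q - 8)/(q + 6)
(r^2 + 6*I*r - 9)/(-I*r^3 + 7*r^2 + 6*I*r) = (r^2 + 6*I*r - 9)/(r*(-I*r^2 + 7*r + 6*I))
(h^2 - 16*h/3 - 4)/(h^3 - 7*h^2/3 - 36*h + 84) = (3*h + 2)/(3*h^2 + 11*h - 42)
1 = 1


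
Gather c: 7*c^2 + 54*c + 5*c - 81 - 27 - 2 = 7*c^2 + 59*c - 110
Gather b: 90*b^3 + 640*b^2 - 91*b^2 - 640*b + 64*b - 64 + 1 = 90*b^3 + 549*b^2 - 576*b - 63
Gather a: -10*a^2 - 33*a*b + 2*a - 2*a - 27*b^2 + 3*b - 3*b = -10*a^2 - 33*a*b - 27*b^2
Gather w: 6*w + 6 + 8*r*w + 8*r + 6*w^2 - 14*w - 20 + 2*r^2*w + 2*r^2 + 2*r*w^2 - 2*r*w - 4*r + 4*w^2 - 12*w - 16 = 2*r^2 + 4*r + w^2*(2*r + 10) + w*(2*r^2 + 6*r - 20) - 30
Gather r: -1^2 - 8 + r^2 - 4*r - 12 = r^2 - 4*r - 21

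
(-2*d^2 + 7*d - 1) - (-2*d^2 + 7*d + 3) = -4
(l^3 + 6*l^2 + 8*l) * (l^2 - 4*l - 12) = l^5 + 2*l^4 - 28*l^3 - 104*l^2 - 96*l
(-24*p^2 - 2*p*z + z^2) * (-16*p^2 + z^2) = 384*p^4 + 32*p^3*z - 40*p^2*z^2 - 2*p*z^3 + z^4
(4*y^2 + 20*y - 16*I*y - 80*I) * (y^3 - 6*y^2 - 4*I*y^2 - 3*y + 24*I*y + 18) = 4*y^5 - 4*y^4 - 32*I*y^4 - 196*y^3 + 32*I*y^3 + 76*y^2 + 1008*I*y^2 + 2280*y - 48*I*y - 1440*I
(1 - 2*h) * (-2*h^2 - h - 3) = 4*h^3 + 5*h - 3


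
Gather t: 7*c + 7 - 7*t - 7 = 7*c - 7*t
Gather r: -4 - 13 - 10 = -27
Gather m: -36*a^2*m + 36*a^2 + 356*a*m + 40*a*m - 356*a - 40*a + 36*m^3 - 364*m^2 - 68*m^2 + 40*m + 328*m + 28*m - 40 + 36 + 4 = 36*a^2 - 396*a + 36*m^3 - 432*m^2 + m*(-36*a^2 + 396*a + 396)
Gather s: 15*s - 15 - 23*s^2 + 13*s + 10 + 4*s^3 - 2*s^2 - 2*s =4*s^3 - 25*s^2 + 26*s - 5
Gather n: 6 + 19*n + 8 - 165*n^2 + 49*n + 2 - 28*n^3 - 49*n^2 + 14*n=-28*n^3 - 214*n^2 + 82*n + 16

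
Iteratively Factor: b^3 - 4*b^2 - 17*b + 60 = (b - 3)*(b^2 - b - 20) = (b - 3)*(b + 4)*(b - 5)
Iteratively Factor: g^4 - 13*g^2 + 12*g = (g + 4)*(g^3 - 4*g^2 + 3*g) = (g - 3)*(g + 4)*(g^2 - g) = g*(g - 3)*(g + 4)*(g - 1)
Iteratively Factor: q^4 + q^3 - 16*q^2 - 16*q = (q)*(q^3 + q^2 - 16*q - 16) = q*(q + 1)*(q^2 - 16) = q*(q + 1)*(q + 4)*(q - 4)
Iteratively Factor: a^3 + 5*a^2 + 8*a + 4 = (a + 2)*(a^2 + 3*a + 2) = (a + 2)^2*(a + 1)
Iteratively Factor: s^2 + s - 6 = (s - 2)*(s + 3)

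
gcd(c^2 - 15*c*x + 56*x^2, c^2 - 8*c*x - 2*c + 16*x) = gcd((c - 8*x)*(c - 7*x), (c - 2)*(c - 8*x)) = -c + 8*x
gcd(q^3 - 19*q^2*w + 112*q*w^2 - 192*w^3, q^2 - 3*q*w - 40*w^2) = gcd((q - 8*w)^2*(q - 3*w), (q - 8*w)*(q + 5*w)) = q - 8*w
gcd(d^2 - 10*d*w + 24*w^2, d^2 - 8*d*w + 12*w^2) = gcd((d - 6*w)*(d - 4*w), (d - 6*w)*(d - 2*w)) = -d + 6*w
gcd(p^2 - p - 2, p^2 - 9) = 1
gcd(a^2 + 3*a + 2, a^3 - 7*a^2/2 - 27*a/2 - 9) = a + 1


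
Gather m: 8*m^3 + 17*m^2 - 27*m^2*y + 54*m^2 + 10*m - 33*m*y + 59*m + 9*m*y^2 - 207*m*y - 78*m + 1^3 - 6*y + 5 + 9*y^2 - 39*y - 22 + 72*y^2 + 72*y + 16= 8*m^3 + m^2*(71 - 27*y) + m*(9*y^2 - 240*y - 9) + 81*y^2 + 27*y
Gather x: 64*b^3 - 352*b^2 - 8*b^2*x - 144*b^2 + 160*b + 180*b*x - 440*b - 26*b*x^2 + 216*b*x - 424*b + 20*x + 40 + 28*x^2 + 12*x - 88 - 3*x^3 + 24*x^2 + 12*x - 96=64*b^3 - 496*b^2 - 704*b - 3*x^3 + x^2*(52 - 26*b) + x*(-8*b^2 + 396*b + 44) - 144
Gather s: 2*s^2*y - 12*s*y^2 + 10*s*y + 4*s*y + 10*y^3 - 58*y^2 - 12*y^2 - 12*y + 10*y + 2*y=2*s^2*y + s*(-12*y^2 + 14*y) + 10*y^3 - 70*y^2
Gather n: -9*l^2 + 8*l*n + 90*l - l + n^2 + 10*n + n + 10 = -9*l^2 + 89*l + n^2 + n*(8*l + 11) + 10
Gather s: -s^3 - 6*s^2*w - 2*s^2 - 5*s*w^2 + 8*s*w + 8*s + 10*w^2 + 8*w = -s^3 + s^2*(-6*w - 2) + s*(-5*w^2 + 8*w + 8) + 10*w^2 + 8*w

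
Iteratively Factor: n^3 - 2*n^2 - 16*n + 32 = (n + 4)*(n^2 - 6*n + 8) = (n - 2)*(n + 4)*(n - 4)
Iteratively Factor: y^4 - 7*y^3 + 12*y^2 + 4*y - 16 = (y - 2)*(y^3 - 5*y^2 + 2*y + 8) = (y - 2)*(y + 1)*(y^2 - 6*y + 8) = (y - 4)*(y - 2)*(y + 1)*(y - 2)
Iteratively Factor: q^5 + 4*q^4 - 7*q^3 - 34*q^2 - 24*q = (q - 3)*(q^4 + 7*q^3 + 14*q^2 + 8*q) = (q - 3)*(q + 4)*(q^3 + 3*q^2 + 2*q) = q*(q - 3)*(q + 4)*(q^2 + 3*q + 2) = q*(q - 3)*(q + 1)*(q + 4)*(q + 2)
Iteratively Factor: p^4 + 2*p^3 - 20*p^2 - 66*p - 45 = (p + 1)*(p^3 + p^2 - 21*p - 45) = (p + 1)*(p + 3)*(p^2 - 2*p - 15) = (p - 5)*(p + 1)*(p + 3)*(p + 3)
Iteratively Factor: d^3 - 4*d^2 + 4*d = (d - 2)*(d^2 - 2*d) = (d - 2)^2*(d)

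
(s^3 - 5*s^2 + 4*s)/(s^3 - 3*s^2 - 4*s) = (s - 1)/(s + 1)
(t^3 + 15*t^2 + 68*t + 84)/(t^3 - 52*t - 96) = (t + 7)/(t - 8)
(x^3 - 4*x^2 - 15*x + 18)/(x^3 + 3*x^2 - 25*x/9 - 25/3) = 9*(x^2 - 7*x + 6)/(9*x^2 - 25)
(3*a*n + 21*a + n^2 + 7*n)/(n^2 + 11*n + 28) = (3*a + n)/(n + 4)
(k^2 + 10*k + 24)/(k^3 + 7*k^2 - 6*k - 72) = 1/(k - 3)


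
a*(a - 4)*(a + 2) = a^3 - 2*a^2 - 8*a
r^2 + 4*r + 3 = (r + 1)*(r + 3)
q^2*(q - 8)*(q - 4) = q^4 - 12*q^3 + 32*q^2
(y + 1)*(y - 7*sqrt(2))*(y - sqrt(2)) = y^3 - 8*sqrt(2)*y^2 + y^2 - 8*sqrt(2)*y + 14*y + 14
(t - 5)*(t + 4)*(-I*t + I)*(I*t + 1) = t^4 - 2*t^3 - I*t^3 - 19*t^2 + 2*I*t^2 + 20*t + 19*I*t - 20*I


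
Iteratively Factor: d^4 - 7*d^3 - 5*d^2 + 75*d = (d - 5)*(d^3 - 2*d^2 - 15*d) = (d - 5)*(d + 3)*(d^2 - 5*d) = d*(d - 5)*(d + 3)*(d - 5)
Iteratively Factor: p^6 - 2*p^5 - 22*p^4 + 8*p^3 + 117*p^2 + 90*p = (p + 3)*(p^5 - 5*p^4 - 7*p^3 + 29*p^2 + 30*p) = (p + 1)*(p + 3)*(p^4 - 6*p^3 - p^2 + 30*p) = (p - 3)*(p + 1)*(p + 3)*(p^3 - 3*p^2 - 10*p) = (p - 3)*(p + 1)*(p + 2)*(p + 3)*(p^2 - 5*p) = p*(p - 3)*(p + 1)*(p + 2)*(p + 3)*(p - 5)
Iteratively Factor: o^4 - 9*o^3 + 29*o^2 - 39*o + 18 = (o - 2)*(o^3 - 7*o^2 + 15*o - 9) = (o - 2)*(o - 1)*(o^2 - 6*o + 9) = (o - 3)*(o - 2)*(o - 1)*(o - 3)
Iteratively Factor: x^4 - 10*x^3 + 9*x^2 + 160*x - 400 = (x - 5)*(x^3 - 5*x^2 - 16*x + 80) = (x - 5)*(x - 4)*(x^2 - x - 20) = (x - 5)*(x - 4)*(x + 4)*(x - 5)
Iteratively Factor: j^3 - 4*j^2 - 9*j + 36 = (j - 3)*(j^2 - j - 12) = (j - 4)*(j - 3)*(j + 3)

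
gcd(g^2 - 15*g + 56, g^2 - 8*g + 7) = g - 7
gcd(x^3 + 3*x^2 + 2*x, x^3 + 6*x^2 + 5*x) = x^2 + x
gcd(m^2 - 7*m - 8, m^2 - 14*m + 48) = m - 8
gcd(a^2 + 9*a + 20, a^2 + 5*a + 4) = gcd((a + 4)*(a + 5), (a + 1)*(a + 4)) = a + 4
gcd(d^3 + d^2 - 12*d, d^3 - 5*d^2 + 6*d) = d^2 - 3*d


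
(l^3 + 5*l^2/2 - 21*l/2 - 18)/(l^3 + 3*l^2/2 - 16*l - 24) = (l - 3)/(l - 4)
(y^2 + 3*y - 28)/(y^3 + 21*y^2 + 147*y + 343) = (y - 4)/(y^2 + 14*y + 49)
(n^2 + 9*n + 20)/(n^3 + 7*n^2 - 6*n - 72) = (n + 5)/(n^2 + 3*n - 18)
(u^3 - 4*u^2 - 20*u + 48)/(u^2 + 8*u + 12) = (u^3 - 4*u^2 - 20*u + 48)/(u^2 + 8*u + 12)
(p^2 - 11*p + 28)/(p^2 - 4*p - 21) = (p - 4)/(p + 3)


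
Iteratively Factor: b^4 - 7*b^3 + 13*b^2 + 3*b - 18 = (b - 2)*(b^3 - 5*b^2 + 3*b + 9) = (b - 2)*(b + 1)*(b^2 - 6*b + 9) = (b - 3)*(b - 2)*(b + 1)*(b - 3)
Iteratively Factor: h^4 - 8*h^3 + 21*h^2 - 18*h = (h)*(h^3 - 8*h^2 + 21*h - 18) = h*(h - 3)*(h^2 - 5*h + 6) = h*(h - 3)^2*(h - 2)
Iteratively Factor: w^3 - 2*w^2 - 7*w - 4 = (w + 1)*(w^2 - 3*w - 4) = (w - 4)*(w + 1)*(w + 1)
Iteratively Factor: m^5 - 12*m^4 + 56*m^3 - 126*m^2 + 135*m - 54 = (m - 2)*(m^4 - 10*m^3 + 36*m^2 - 54*m + 27) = (m - 3)*(m - 2)*(m^3 - 7*m^2 + 15*m - 9) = (m - 3)^2*(m - 2)*(m^2 - 4*m + 3) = (m - 3)^2*(m - 2)*(m - 1)*(m - 3)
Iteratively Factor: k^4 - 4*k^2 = (k)*(k^3 - 4*k) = k^2*(k^2 - 4) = k^2*(k + 2)*(k - 2)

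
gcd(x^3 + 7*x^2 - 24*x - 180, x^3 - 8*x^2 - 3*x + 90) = x - 5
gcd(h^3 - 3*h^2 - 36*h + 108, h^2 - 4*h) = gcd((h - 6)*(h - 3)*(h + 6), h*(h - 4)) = 1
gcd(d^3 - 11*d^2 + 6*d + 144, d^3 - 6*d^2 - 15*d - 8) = d - 8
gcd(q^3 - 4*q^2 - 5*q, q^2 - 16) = 1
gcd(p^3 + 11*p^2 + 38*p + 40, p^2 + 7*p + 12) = p + 4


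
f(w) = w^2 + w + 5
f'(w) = 2*w + 1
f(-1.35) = 5.47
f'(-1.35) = -1.70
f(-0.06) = 4.94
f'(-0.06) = 0.88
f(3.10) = 17.71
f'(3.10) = 7.20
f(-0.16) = 4.87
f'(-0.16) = 0.68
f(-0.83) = 4.86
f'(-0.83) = -0.66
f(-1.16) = 5.19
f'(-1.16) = -1.32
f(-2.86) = 10.32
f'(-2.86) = -4.72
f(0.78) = 6.39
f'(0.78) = 2.56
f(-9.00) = 77.00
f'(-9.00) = -17.00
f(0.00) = 5.00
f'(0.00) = 1.00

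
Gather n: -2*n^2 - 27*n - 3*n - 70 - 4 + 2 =-2*n^2 - 30*n - 72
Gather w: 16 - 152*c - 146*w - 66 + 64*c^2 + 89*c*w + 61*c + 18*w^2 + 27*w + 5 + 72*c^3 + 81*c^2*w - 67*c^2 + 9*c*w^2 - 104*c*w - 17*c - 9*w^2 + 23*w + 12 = 72*c^3 - 3*c^2 - 108*c + w^2*(9*c + 9) + w*(81*c^2 - 15*c - 96) - 33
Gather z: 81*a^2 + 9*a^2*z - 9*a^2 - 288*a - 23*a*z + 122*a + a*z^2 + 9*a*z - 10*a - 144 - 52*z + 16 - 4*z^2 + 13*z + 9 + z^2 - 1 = 72*a^2 - 176*a + z^2*(a - 3) + z*(9*a^2 - 14*a - 39) - 120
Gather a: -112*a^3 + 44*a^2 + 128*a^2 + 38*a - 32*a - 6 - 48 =-112*a^3 + 172*a^2 + 6*a - 54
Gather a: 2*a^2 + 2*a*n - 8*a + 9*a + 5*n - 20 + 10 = 2*a^2 + a*(2*n + 1) + 5*n - 10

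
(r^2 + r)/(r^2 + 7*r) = (r + 1)/(r + 7)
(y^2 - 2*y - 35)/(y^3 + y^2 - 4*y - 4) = (y^2 - 2*y - 35)/(y^3 + y^2 - 4*y - 4)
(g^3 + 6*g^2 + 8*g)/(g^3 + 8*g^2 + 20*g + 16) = g/(g + 2)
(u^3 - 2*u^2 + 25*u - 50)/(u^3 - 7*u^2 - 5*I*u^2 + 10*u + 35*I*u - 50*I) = (u + 5*I)/(u - 5)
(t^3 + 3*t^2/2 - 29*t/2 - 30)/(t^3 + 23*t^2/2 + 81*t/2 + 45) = (t - 4)/(t + 6)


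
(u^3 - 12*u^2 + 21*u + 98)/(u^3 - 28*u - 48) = (u^2 - 14*u + 49)/(u^2 - 2*u - 24)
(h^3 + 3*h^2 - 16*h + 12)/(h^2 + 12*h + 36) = (h^2 - 3*h + 2)/(h + 6)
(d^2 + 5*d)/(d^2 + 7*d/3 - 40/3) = 3*d/(3*d - 8)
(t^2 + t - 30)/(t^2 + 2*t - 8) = (t^2 + t - 30)/(t^2 + 2*t - 8)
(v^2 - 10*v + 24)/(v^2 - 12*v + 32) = (v - 6)/(v - 8)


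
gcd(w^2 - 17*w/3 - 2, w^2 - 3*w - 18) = w - 6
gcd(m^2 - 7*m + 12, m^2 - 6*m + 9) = m - 3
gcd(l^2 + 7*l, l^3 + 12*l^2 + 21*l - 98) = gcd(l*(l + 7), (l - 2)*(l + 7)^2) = l + 7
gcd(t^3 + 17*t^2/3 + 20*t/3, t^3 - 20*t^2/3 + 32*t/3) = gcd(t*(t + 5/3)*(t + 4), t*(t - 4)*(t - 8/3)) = t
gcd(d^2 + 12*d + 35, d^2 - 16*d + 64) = 1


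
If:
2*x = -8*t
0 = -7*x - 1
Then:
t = 1/28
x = -1/7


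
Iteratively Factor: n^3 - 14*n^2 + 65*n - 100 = (n - 4)*(n^2 - 10*n + 25) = (n - 5)*(n - 4)*(n - 5)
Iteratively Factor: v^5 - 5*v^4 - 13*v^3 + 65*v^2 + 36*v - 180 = (v - 2)*(v^4 - 3*v^3 - 19*v^2 + 27*v + 90) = (v - 2)*(v + 2)*(v^3 - 5*v^2 - 9*v + 45) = (v - 3)*(v - 2)*(v + 2)*(v^2 - 2*v - 15) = (v - 5)*(v - 3)*(v - 2)*(v + 2)*(v + 3)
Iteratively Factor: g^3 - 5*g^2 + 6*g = (g - 3)*(g^2 - 2*g) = g*(g - 3)*(g - 2)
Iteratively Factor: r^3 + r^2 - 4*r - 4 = (r + 1)*(r^2 - 4) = (r - 2)*(r + 1)*(r + 2)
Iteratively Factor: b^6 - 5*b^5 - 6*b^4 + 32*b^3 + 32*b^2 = (b - 4)*(b^5 - b^4 - 10*b^3 - 8*b^2) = b*(b - 4)*(b^4 - b^3 - 10*b^2 - 8*b) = b*(b - 4)^2*(b^3 + 3*b^2 + 2*b) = b*(b - 4)^2*(b + 1)*(b^2 + 2*b) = b*(b - 4)^2*(b + 1)*(b + 2)*(b)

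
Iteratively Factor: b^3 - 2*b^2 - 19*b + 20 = (b + 4)*(b^2 - 6*b + 5) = (b - 1)*(b + 4)*(b - 5)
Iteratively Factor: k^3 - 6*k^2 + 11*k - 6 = (k - 2)*(k^2 - 4*k + 3) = (k - 2)*(k - 1)*(k - 3)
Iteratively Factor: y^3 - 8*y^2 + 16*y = (y)*(y^2 - 8*y + 16) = y*(y - 4)*(y - 4)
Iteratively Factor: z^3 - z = (z)*(z^2 - 1) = z*(z + 1)*(z - 1)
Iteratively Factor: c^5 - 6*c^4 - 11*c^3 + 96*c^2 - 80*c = (c)*(c^4 - 6*c^3 - 11*c^2 + 96*c - 80) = c*(c - 5)*(c^3 - c^2 - 16*c + 16) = c*(c - 5)*(c + 4)*(c^2 - 5*c + 4) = c*(c - 5)*(c - 4)*(c + 4)*(c - 1)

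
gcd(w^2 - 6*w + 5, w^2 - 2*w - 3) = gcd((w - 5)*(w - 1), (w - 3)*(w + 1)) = 1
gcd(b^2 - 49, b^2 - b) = 1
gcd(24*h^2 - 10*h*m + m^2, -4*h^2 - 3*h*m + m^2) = 4*h - m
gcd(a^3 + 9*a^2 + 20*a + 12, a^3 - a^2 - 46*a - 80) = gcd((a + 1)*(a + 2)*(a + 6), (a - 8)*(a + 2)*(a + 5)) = a + 2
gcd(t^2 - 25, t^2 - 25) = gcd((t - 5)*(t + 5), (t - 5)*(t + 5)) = t^2 - 25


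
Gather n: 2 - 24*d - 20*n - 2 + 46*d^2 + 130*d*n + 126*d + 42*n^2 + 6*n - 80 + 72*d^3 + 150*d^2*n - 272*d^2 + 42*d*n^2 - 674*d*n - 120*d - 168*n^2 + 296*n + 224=72*d^3 - 226*d^2 - 18*d + n^2*(42*d - 126) + n*(150*d^2 - 544*d + 282) + 144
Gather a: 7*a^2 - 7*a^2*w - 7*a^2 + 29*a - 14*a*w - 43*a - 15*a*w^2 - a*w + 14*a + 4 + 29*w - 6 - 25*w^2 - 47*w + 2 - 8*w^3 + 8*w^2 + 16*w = -7*a^2*w + a*(-15*w^2 - 15*w) - 8*w^3 - 17*w^2 - 2*w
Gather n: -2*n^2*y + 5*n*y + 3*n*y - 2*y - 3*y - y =-2*n^2*y + 8*n*y - 6*y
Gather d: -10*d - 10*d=-20*d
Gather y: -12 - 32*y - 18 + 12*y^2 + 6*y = 12*y^2 - 26*y - 30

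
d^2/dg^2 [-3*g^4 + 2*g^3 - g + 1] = 12*g*(1 - 3*g)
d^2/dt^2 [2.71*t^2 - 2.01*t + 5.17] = 5.42000000000000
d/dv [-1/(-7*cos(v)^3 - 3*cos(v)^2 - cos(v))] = (21*sin(v) + sin(v)/cos(v)^2 + 6*tan(v))/(-7*sin(v)^2 + 3*cos(v) + 8)^2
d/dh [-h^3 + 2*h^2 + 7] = h*(4 - 3*h)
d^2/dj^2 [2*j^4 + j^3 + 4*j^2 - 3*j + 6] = 24*j^2 + 6*j + 8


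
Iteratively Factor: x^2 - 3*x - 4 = (x + 1)*(x - 4)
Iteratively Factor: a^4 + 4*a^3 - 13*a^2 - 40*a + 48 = (a - 1)*(a^3 + 5*a^2 - 8*a - 48) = (a - 3)*(a - 1)*(a^2 + 8*a + 16) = (a - 3)*(a - 1)*(a + 4)*(a + 4)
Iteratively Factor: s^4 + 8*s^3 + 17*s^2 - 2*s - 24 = (s - 1)*(s^3 + 9*s^2 + 26*s + 24) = (s - 1)*(s + 4)*(s^2 + 5*s + 6) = (s - 1)*(s + 3)*(s + 4)*(s + 2)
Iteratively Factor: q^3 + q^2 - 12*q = (q)*(q^2 + q - 12) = q*(q - 3)*(q + 4)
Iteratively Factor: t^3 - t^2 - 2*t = (t + 1)*(t^2 - 2*t) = (t - 2)*(t + 1)*(t)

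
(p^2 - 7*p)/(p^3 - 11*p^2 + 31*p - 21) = p/(p^2 - 4*p + 3)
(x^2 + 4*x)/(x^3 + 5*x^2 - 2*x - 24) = x/(x^2 + x - 6)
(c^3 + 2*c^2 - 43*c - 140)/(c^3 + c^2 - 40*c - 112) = (c + 5)/(c + 4)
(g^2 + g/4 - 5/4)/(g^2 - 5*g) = (4*g^2 + g - 5)/(4*g*(g - 5))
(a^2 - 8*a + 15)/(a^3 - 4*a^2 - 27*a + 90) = (a - 5)/(a^2 - a - 30)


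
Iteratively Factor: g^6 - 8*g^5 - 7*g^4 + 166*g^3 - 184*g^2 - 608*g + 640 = (g - 4)*(g^5 - 4*g^4 - 23*g^3 + 74*g^2 + 112*g - 160) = (g - 5)*(g - 4)*(g^4 + g^3 - 18*g^2 - 16*g + 32) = (g - 5)*(g - 4)^2*(g^3 + 5*g^2 + 2*g - 8) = (g - 5)*(g - 4)^2*(g - 1)*(g^2 + 6*g + 8) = (g - 5)*(g - 4)^2*(g - 1)*(g + 2)*(g + 4)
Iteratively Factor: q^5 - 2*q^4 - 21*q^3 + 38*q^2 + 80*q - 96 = (q + 2)*(q^4 - 4*q^3 - 13*q^2 + 64*q - 48) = (q + 2)*(q + 4)*(q^3 - 8*q^2 + 19*q - 12) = (q - 4)*(q + 2)*(q + 4)*(q^2 - 4*q + 3) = (q - 4)*(q - 1)*(q + 2)*(q + 4)*(q - 3)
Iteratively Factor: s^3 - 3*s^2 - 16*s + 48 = (s + 4)*(s^2 - 7*s + 12) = (s - 3)*(s + 4)*(s - 4)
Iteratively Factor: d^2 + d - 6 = (d + 3)*(d - 2)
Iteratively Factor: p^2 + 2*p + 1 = (p + 1)*(p + 1)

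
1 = 1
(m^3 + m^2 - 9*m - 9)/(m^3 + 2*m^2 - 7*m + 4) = (m^3 + m^2 - 9*m - 9)/(m^3 + 2*m^2 - 7*m + 4)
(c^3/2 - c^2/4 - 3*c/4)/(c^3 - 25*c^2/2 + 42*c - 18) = c*(2*c^2 - c - 3)/(2*(2*c^3 - 25*c^2 + 84*c - 36))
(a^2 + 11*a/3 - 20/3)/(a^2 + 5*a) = (a - 4/3)/a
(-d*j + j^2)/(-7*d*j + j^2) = (d - j)/(7*d - j)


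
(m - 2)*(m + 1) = m^2 - m - 2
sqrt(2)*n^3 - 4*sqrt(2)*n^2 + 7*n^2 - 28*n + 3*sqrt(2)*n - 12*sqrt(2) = (n - 4)*(n + 3*sqrt(2))*(sqrt(2)*n + 1)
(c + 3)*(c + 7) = c^2 + 10*c + 21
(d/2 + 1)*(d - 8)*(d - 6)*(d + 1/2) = d^4/2 - 23*d^3/4 + 7*d^2 + 53*d + 24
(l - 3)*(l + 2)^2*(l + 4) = l^4 + 5*l^3 - 4*l^2 - 44*l - 48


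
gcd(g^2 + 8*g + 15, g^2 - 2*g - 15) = g + 3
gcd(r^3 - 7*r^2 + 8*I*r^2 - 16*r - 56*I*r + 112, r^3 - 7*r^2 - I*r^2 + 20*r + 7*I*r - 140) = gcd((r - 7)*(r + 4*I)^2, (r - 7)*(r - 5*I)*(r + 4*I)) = r^2 + r*(-7 + 4*I) - 28*I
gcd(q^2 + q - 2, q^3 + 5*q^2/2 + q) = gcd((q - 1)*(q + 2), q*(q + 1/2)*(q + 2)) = q + 2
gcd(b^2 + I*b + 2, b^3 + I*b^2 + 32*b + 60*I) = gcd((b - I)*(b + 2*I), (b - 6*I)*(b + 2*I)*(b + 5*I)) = b + 2*I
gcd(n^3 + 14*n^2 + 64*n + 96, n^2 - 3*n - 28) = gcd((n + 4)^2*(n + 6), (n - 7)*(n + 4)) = n + 4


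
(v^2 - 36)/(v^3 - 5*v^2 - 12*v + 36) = (v + 6)/(v^2 + v - 6)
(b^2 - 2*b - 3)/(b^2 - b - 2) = (b - 3)/(b - 2)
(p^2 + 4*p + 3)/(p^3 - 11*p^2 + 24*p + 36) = (p + 3)/(p^2 - 12*p + 36)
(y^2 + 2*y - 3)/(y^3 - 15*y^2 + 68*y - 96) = (y^2 + 2*y - 3)/(y^3 - 15*y^2 + 68*y - 96)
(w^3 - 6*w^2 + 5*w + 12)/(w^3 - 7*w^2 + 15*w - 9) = (w^2 - 3*w - 4)/(w^2 - 4*w + 3)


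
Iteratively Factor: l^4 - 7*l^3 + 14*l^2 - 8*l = (l)*(l^3 - 7*l^2 + 14*l - 8) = l*(l - 1)*(l^2 - 6*l + 8) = l*(l - 4)*(l - 1)*(l - 2)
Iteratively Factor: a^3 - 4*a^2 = (a - 4)*(a^2) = a*(a - 4)*(a)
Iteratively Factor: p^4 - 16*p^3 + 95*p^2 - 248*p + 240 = (p - 4)*(p^3 - 12*p^2 + 47*p - 60) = (p - 4)^2*(p^2 - 8*p + 15) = (p - 5)*(p - 4)^2*(p - 3)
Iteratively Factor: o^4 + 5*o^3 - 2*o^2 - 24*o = (o - 2)*(o^3 + 7*o^2 + 12*o) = (o - 2)*(o + 4)*(o^2 + 3*o) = o*(o - 2)*(o + 4)*(o + 3)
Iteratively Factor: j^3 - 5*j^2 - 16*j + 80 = (j + 4)*(j^2 - 9*j + 20) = (j - 5)*(j + 4)*(j - 4)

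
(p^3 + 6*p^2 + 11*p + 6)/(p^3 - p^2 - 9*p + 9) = (p^2 + 3*p + 2)/(p^2 - 4*p + 3)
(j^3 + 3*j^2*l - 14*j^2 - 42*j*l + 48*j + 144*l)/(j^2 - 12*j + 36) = (j^2 + 3*j*l - 8*j - 24*l)/(j - 6)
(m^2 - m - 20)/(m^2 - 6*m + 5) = (m + 4)/(m - 1)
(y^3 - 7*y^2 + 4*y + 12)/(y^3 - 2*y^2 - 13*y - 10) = (y^2 - 8*y + 12)/(y^2 - 3*y - 10)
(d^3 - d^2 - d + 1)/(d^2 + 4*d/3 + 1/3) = 3*(d^2 - 2*d + 1)/(3*d + 1)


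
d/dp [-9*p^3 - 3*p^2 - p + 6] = -27*p^2 - 6*p - 1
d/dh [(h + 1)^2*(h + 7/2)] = (h + 1)*(3*h + 8)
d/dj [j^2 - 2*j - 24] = 2*j - 2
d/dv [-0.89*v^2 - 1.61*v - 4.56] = -1.78*v - 1.61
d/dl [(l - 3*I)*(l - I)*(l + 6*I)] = 3*l^2 + 4*I*l + 21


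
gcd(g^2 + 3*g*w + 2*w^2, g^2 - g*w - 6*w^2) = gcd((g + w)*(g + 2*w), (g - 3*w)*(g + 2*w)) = g + 2*w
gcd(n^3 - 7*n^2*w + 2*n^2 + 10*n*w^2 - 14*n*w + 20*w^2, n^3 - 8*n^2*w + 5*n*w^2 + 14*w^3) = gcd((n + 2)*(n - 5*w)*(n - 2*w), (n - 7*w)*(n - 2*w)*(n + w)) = -n + 2*w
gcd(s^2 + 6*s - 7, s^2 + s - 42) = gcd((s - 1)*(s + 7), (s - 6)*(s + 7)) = s + 7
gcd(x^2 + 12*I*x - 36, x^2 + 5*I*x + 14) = 1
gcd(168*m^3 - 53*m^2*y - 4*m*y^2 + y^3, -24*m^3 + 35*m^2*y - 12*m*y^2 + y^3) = 24*m^2 - 11*m*y + y^2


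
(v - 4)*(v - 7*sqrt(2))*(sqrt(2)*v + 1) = sqrt(2)*v^3 - 13*v^2 - 4*sqrt(2)*v^2 - 7*sqrt(2)*v + 52*v + 28*sqrt(2)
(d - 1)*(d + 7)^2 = d^3 + 13*d^2 + 35*d - 49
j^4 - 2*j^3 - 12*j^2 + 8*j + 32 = (j - 4)*(j - 2)*(j + 2)^2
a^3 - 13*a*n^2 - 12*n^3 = (a - 4*n)*(a + n)*(a + 3*n)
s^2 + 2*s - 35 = (s - 5)*(s + 7)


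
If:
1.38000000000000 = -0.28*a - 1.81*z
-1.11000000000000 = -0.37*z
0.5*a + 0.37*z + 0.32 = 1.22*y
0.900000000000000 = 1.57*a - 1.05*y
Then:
No Solution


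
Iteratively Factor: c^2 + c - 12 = (c + 4)*(c - 3)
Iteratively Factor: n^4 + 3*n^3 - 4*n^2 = (n - 1)*(n^3 + 4*n^2) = n*(n - 1)*(n^2 + 4*n) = n*(n - 1)*(n + 4)*(n)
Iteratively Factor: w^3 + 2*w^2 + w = (w + 1)*(w^2 + w) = w*(w + 1)*(w + 1)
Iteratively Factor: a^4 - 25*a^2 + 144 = (a - 4)*(a^3 + 4*a^2 - 9*a - 36) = (a - 4)*(a + 4)*(a^2 - 9) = (a - 4)*(a - 3)*(a + 4)*(a + 3)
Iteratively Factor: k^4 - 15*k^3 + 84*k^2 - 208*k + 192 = (k - 4)*(k^3 - 11*k^2 + 40*k - 48) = (k - 4)*(k - 3)*(k^2 - 8*k + 16) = (k - 4)^2*(k - 3)*(k - 4)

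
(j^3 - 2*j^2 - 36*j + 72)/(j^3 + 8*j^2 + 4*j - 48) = (j - 6)/(j + 4)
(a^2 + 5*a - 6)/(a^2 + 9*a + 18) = (a - 1)/(a + 3)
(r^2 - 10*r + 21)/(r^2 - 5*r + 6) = (r - 7)/(r - 2)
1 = 1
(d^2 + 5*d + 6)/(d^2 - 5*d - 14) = (d + 3)/(d - 7)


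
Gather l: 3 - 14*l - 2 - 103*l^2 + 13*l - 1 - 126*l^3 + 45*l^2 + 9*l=-126*l^3 - 58*l^2 + 8*l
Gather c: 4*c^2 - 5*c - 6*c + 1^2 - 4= 4*c^2 - 11*c - 3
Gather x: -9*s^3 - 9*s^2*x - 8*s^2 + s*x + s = -9*s^3 - 8*s^2 + s + x*(-9*s^2 + s)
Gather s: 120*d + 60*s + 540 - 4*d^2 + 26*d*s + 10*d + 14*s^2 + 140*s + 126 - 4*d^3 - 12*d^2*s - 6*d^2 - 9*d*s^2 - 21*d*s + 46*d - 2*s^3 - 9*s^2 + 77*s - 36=-4*d^3 - 10*d^2 + 176*d - 2*s^3 + s^2*(5 - 9*d) + s*(-12*d^2 + 5*d + 277) + 630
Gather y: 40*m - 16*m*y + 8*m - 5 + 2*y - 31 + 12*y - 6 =48*m + y*(14 - 16*m) - 42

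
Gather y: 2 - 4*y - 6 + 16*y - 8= 12*y - 12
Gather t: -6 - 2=-8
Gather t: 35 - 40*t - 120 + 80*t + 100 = 40*t + 15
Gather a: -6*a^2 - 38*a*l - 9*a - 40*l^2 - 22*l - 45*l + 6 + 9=-6*a^2 + a*(-38*l - 9) - 40*l^2 - 67*l + 15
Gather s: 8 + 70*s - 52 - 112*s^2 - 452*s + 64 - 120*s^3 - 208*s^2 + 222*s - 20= -120*s^3 - 320*s^2 - 160*s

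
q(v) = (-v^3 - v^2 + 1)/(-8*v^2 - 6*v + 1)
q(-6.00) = -0.72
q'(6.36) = 0.13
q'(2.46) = 0.14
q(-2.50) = -0.31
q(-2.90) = -0.35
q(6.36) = 0.82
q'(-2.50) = 0.10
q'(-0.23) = 0.74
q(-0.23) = 0.49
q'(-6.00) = 0.12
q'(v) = (16*v + 6)*(-v^3 - v^2 + 1)/(-8*v^2 - 6*v + 1)^2 + (-3*v^2 - 2*v)/(-8*v^2 - 6*v + 1)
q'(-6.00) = 0.12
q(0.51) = -0.15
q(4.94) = 0.64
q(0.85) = 0.03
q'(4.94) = 0.13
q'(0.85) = 0.32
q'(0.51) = 0.94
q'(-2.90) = 0.11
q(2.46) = 0.32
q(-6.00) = -0.72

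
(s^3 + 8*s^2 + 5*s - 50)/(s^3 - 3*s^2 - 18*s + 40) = (s^2 + 10*s + 25)/(s^2 - s - 20)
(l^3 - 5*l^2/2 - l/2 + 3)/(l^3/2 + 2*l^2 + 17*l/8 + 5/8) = 4*(2*l^2 - 7*l + 6)/(4*l^2 + 12*l + 5)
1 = 1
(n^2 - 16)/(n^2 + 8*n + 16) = (n - 4)/(n + 4)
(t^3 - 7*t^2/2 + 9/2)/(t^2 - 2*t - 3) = t - 3/2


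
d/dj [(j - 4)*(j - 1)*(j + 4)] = 3*j^2 - 2*j - 16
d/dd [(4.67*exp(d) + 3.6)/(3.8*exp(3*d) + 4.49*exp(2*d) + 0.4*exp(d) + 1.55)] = (-35.492*exp(3*d) - 62.0083*exp(2*d) - 32.328*exp(d) + 5.7985)*exp(d)/(14.44*exp(6*d) + 34.124*exp(5*d) + 23.2001*exp(4*d) + 15.372*exp(3*d) + 14.079*exp(2*d) + 1.24*exp(d) + 2.4025)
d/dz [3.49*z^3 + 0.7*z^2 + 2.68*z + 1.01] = 10.47*z^2 + 1.4*z + 2.68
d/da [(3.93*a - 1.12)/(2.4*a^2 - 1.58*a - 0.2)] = (-9.432*a^2 + 5.376*a - 2.5556)/(5.76*a^4 - 7.584*a^3 + 1.5364*a^2 + 0.632*a + 0.04)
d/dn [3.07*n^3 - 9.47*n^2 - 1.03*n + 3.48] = 9.21*n^2 - 18.94*n - 1.03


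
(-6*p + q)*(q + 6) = -6*p*q - 36*p + q^2 + 6*q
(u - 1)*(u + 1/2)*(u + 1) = u^3 + u^2/2 - u - 1/2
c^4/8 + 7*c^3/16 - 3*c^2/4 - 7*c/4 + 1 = (c/4 + 1)*(c/2 + 1)*(c - 2)*(c - 1/2)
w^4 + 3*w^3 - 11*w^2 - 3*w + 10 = (w - 2)*(w - 1)*(w + 1)*(w + 5)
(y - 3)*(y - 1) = y^2 - 4*y + 3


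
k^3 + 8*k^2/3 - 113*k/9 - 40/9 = (k - 8/3)*(k + 1/3)*(k + 5)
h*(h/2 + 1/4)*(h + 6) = h^3/2 + 13*h^2/4 + 3*h/2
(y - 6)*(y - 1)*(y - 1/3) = y^3 - 22*y^2/3 + 25*y/3 - 2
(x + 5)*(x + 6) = x^2 + 11*x + 30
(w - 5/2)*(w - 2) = w^2 - 9*w/2 + 5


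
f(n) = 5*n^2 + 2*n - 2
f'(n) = 10*n + 2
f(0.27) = -1.10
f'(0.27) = 4.70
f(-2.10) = 15.85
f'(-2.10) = -19.00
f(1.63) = 14.54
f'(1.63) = 18.30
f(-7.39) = 256.28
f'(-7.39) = -71.90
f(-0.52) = -1.69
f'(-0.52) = -3.20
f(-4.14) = 75.42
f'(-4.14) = -39.40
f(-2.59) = 26.36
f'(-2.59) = -23.90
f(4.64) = 114.93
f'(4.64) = 48.40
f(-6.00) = 166.00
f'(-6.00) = -58.00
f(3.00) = 49.00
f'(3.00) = 32.00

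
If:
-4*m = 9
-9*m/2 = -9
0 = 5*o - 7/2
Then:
No Solution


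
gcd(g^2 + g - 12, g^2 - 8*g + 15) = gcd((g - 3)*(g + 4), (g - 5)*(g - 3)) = g - 3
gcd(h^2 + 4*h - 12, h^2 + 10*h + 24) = h + 6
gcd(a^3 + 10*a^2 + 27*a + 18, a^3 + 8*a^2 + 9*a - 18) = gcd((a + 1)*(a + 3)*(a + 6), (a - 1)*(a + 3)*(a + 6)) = a^2 + 9*a + 18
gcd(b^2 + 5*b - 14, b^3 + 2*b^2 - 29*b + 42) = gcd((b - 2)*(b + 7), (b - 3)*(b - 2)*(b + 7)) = b^2 + 5*b - 14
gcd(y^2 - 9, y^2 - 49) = 1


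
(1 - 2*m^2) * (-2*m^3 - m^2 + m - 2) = 4*m^5 + 2*m^4 - 4*m^3 + 3*m^2 + m - 2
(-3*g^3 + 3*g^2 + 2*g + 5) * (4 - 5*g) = 15*g^4 - 27*g^3 + 2*g^2 - 17*g + 20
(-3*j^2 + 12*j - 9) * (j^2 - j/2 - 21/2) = -3*j^4 + 27*j^3/2 + 33*j^2/2 - 243*j/2 + 189/2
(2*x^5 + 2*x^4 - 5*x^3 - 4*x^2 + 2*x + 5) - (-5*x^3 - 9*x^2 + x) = 2*x^5 + 2*x^4 + 5*x^2 + x + 5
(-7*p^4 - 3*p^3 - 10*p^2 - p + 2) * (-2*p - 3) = 14*p^5 + 27*p^4 + 29*p^3 + 32*p^2 - p - 6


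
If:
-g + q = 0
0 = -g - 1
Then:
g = -1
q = -1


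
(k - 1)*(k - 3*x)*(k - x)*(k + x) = k^4 - 3*k^3*x - k^3 - k^2*x^2 + 3*k^2*x + 3*k*x^3 + k*x^2 - 3*x^3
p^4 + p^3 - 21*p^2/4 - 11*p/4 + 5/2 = (p - 2)*(p - 1/2)*(p + 1)*(p + 5/2)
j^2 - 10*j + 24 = (j - 6)*(j - 4)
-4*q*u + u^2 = u*(-4*q + u)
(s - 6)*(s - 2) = s^2 - 8*s + 12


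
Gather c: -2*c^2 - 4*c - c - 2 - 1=-2*c^2 - 5*c - 3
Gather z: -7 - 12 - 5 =-24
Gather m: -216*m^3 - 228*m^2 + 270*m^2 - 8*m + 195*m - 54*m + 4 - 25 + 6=-216*m^3 + 42*m^2 + 133*m - 15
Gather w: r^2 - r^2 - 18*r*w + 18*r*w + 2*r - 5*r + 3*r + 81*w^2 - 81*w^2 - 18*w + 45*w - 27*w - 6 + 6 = 0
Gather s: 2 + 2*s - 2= 2*s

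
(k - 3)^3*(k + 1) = k^4 - 8*k^3 + 18*k^2 - 27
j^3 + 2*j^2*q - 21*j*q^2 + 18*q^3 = (j - 3*q)*(j - q)*(j + 6*q)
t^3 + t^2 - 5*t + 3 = (t - 1)^2*(t + 3)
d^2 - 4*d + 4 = (d - 2)^2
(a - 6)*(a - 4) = a^2 - 10*a + 24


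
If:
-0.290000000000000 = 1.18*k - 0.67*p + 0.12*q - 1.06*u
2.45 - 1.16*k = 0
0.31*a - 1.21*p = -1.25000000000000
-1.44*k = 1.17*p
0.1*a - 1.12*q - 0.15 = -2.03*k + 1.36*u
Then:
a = -14.18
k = 2.11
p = -2.60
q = -2.42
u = 3.99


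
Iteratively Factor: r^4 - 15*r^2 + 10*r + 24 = (r + 1)*(r^3 - r^2 - 14*r + 24) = (r - 3)*(r + 1)*(r^2 + 2*r - 8) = (r - 3)*(r + 1)*(r + 4)*(r - 2)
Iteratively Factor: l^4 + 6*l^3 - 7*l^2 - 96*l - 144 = (l + 3)*(l^3 + 3*l^2 - 16*l - 48) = (l - 4)*(l + 3)*(l^2 + 7*l + 12) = (l - 4)*(l + 3)*(l + 4)*(l + 3)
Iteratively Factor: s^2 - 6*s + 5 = (s - 5)*(s - 1)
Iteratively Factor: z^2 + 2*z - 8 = (z + 4)*(z - 2)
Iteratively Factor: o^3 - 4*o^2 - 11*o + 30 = (o + 3)*(o^2 - 7*o + 10) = (o - 5)*(o + 3)*(o - 2)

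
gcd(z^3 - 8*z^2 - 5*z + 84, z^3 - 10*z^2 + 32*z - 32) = z - 4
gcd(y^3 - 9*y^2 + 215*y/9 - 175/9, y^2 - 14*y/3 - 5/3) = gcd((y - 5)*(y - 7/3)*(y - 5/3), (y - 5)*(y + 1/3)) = y - 5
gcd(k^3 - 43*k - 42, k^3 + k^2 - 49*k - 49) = k^2 - 6*k - 7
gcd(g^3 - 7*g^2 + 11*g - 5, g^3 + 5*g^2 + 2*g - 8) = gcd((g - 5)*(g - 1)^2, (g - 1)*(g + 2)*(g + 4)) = g - 1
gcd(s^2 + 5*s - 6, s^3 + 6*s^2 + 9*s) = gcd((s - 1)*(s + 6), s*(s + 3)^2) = 1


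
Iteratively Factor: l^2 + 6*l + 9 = (l + 3)*(l + 3)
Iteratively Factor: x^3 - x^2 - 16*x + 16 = (x + 4)*(x^2 - 5*x + 4) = (x - 1)*(x + 4)*(x - 4)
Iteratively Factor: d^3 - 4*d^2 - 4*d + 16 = (d - 2)*(d^2 - 2*d - 8) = (d - 2)*(d + 2)*(d - 4)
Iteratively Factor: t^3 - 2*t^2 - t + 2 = (t + 1)*(t^2 - 3*t + 2) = (t - 2)*(t + 1)*(t - 1)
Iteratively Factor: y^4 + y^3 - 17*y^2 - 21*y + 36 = (y + 3)*(y^3 - 2*y^2 - 11*y + 12) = (y - 4)*(y + 3)*(y^2 + 2*y - 3) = (y - 4)*(y - 1)*(y + 3)*(y + 3)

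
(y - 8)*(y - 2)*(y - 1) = y^3 - 11*y^2 + 26*y - 16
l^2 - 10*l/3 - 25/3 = (l - 5)*(l + 5/3)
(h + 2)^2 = h^2 + 4*h + 4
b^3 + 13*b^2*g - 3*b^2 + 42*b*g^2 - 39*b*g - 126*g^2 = (b - 3)*(b + 6*g)*(b + 7*g)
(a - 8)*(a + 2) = a^2 - 6*a - 16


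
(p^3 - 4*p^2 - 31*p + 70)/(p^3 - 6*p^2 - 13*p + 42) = (p + 5)/(p + 3)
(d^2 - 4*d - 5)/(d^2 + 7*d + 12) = (d^2 - 4*d - 5)/(d^2 + 7*d + 12)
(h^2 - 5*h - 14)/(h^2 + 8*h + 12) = (h - 7)/(h + 6)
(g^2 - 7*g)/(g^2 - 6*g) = (g - 7)/(g - 6)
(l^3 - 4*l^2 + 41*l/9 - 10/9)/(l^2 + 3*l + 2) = (9*l^3 - 36*l^2 + 41*l - 10)/(9*(l^2 + 3*l + 2))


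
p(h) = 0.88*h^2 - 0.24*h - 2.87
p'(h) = 1.76*h - 0.24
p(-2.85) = 4.96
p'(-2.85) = -5.26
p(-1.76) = 0.28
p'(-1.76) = -3.34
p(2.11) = 0.54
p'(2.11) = 3.47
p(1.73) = -0.65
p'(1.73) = 2.80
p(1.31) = -1.67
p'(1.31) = 2.07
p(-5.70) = 27.09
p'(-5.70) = -10.27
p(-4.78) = 18.38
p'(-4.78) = -8.65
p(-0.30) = -2.72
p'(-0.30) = -0.77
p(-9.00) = 70.57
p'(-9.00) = -16.08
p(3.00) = 4.33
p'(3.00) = 5.04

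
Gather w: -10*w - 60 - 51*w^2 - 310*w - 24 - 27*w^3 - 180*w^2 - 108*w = -27*w^3 - 231*w^2 - 428*w - 84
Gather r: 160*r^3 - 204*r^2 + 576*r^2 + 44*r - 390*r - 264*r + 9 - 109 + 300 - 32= 160*r^3 + 372*r^2 - 610*r + 168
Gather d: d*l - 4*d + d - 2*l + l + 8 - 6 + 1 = d*(l - 3) - l + 3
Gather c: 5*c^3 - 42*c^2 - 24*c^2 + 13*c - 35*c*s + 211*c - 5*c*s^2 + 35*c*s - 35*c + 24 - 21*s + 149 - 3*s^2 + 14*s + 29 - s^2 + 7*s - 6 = 5*c^3 - 66*c^2 + c*(189 - 5*s^2) - 4*s^2 + 196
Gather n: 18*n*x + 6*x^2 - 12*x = 18*n*x + 6*x^2 - 12*x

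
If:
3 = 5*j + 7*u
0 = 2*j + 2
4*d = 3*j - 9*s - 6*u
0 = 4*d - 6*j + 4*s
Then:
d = -51/70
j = -1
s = -27/35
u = 8/7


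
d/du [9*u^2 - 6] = 18*u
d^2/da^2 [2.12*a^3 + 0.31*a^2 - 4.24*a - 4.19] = 12.72*a + 0.62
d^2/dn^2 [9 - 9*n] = 0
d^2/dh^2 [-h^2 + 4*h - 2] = -2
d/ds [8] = 0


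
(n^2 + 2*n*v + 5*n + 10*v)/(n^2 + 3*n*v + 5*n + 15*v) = (n + 2*v)/(n + 3*v)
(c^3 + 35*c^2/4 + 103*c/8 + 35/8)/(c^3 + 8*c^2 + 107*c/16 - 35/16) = 2*(2*c + 1)/(4*c - 1)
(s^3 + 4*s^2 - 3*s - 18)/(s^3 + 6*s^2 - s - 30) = (s + 3)/(s + 5)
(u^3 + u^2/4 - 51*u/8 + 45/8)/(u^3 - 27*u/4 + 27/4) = (4*u - 5)/(2*(2*u - 3))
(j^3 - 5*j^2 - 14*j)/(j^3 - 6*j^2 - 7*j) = (j + 2)/(j + 1)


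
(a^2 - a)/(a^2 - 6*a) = (a - 1)/(a - 6)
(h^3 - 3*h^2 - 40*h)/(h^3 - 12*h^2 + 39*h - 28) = h*(h^2 - 3*h - 40)/(h^3 - 12*h^2 + 39*h - 28)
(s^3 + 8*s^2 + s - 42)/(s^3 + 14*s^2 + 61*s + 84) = (s - 2)/(s + 4)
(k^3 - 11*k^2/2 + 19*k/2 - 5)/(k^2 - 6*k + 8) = (2*k^2 - 7*k + 5)/(2*(k - 4))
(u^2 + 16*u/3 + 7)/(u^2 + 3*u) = (u + 7/3)/u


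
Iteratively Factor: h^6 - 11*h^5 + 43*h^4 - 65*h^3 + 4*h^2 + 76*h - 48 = (h - 3)*(h^5 - 8*h^4 + 19*h^3 - 8*h^2 - 20*h + 16) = (h - 4)*(h - 3)*(h^4 - 4*h^3 + 3*h^2 + 4*h - 4) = (h - 4)*(h - 3)*(h - 1)*(h^3 - 3*h^2 + 4) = (h - 4)*(h - 3)*(h - 1)*(h + 1)*(h^2 - 4*h + 4) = (h - 4)*(h - 3)*(h - 2)*(h - 1)*(h + 1)*(h - 2)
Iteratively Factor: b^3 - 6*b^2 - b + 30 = (b - 5)*(b^2 - b - 6) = (b - 5)*(b - 3)*(b + 2)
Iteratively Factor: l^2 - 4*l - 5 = (l + 1)*(l - 5)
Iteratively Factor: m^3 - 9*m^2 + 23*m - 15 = (m - 3)*(m^2 - 6*m + 5) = (m - 5)*(m - 3)*(m - 1)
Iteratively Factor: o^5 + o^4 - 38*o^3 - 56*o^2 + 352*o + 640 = (o - 5)*(o^4 + 6*o^3 - 8*o^2 - 96*o - 128) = (o - 5)*(o + 4)*(o^3 + 2*o^2 - 16*o - 32) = (o - 5)*(o - 4)*(o + 4)*(o^2 + 6*o + 8) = (o - 5)*(o - 4)*(o + 2)*(o + 4)*(o + 4)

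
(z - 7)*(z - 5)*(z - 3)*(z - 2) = z^4 - 17*z^3 + 101*z^2 - 247*z + 210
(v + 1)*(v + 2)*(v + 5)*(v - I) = v^4 + 8*v^3 - I*v^3 + 17*v^2 - 8*I*v^2 + 10*v - 17*I*v - 10*I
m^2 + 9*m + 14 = (m + 2)*(m + 7)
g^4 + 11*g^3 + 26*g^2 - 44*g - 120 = (g - 2)*(g + 2)*(g + 5)*(g + 6)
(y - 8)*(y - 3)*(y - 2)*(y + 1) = y^4 - 12*y^3 + 33*y^2 - 2*y - 48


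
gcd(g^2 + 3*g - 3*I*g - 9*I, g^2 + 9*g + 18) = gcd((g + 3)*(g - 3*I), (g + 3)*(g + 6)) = g + 3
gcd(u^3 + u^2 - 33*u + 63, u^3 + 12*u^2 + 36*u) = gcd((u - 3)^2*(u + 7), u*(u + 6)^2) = 1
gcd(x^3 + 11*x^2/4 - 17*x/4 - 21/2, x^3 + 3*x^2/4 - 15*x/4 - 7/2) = x^2 - x/4 - 7/2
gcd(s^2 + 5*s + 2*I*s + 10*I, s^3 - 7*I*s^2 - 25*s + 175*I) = s + 5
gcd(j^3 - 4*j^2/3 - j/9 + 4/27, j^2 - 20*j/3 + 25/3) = 1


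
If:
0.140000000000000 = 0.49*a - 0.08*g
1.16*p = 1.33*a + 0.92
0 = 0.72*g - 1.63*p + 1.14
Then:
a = 0.56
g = 1.66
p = 1.43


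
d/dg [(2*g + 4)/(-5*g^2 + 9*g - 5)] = 2*(5*g^2 + 20*g - 23)/(25*g^4 - 90*g^3 + 131*g^2 - 90*g + 25)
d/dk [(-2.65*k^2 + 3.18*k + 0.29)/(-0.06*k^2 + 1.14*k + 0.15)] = (-2.8302*k^2 - 0.7602*k + 0.1464)/(0.0036*k^4 - 0.1368*k^3 + 1.2816*k^2 + 0.342*k + 0.0225)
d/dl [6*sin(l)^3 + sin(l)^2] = 2*(9*sin(l) + 1)*sin(l)*cos(l)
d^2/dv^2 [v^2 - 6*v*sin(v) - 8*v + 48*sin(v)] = 6*v*sin(v) - 48*sin(v) - 12*cos(v) + 2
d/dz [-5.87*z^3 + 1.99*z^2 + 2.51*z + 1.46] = -17.61*z^2 + 3.98*z + 2.51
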